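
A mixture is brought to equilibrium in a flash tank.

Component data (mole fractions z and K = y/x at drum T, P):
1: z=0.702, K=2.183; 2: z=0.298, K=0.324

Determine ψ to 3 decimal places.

ψ = 0.787

Rachford–Rice: g(ψ) = Σ zᵢ(Kᵢ−1)/(1+ψ(Kᵢ−1)) = 0.
g(0) = ΣzᵢKᵢ − 1 = 0.629 and g(1) = 1 − Σzᵢ/Kᵢ = -0.241, so a root lies in (0, 1).
Binary case is linear: z₁(K₁−1)(1+ψ(K₂−1)) + z₂(K₂−1)(1+ψ(K₁−1)) = 0
⇒ ψ = [z₁(K₁−1)+z₂(K₂−1)] / [−(K₁−1)(K₂−1)] = 0.6290/0.7997 = 0.787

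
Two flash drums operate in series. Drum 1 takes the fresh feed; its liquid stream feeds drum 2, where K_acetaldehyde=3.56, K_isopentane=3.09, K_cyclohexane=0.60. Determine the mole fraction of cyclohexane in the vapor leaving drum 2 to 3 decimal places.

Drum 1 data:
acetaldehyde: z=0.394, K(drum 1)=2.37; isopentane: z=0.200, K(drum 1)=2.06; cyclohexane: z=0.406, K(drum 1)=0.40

Drum 1:
Material balance + equilibrium reduce to Σ zᵢ(Kᵢ−1)/(1+ψ₁(Kᵢ−1)) = 0.
Feasibility: ΣzᵢKᵢ = 1.508, Σzᵢ/Kᵢ = 1.278 — both > 1, two phases present.
Newton iteration, ψ₁⁰ = 0.5:
  ψ₁ = 0.500: g = 0.1109, g' = -0.655 → ψ₁ = 0.669
  ψ₁ = 0.669: g = -0.0015, g' = -0.686 → ψ₁ = 0.667
Converged at ψ₁ = 0.667.
Drum-1 compositions:
  acetaldehyde: x = 0.206, y = 0.488
  isopentane: x = 0.117, y = 0.241
  cyclohexane: x = 0.677, y = 0.271
Drum-2 feed = drum-1 liquid: z₂ = (0.2059, 0.1172, 0.6770).
Drum 2:
Material balance + equilibrium reduce to Σ zᵢ(Kᵢ−1)/(1+ψ₂(Kᵢ−1)) = 0.
g(0) = ΣzᵢKᵢ − 1 = 0.501 and g(1) = 1 − Σzᵢ/Kᵢ = -0.224, so a root lies in (0, 1).
Newton–Raphson from ψ₂ = 0.67:
  ψ₂ = 0.670: g = -0.0739, g' = -0.474 → ψ₂ = 0.514
  ψ₂ = 0.514: g = 0.0046, g' = -0.542 → ψ₂ = 0.523
Converged at ψ₂ = 0.523.
  acetaldehyde: x = 0.088, y = 0.313
  isopentane: x = 0.056, y = 0.173
  cyclohexane: x = 0.856, y = 0.514

y_cyclohexane (drum 2) = 0.514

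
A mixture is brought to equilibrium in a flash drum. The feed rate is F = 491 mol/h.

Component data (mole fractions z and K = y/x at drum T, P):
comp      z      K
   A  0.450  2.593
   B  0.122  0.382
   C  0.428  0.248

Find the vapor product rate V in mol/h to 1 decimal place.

Let ψ = V/F and solve Σ zᵢ(Kᵢ−1)/(1+ψ(Kᵢ−1)) = 0.
Feasibility: ΣzᵢKᵢ = 1.320, Σzᵢ/Kᵢ = 2.219 — both > 1, two phases present.
Newton–Raphson from ψ = 0.33:
  ψ = 0.330: g = -0.0529, g' = -0.992 → ψ = 0.277
Converged at ψ = 0.277.
Then V = ψ·F = 0.2769·491 = 135.9 mol/h and L = F − V = 355.1 mol/h.

V = 135.9 mol/h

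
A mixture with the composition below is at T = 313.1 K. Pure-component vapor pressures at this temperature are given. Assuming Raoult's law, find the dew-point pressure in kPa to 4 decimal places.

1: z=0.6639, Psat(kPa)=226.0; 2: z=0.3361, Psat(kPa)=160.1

Pdew = 198.5339 kPa

At the dew point ψ → 1, so Σzᵢ/Kᵢ = 1 with Kᵢ = Pᵢˢᵃᵗ/P ⇒ 1/P = Σzᵢ/Pᵢˢᵃᵗ.
1/P = 0.6639/226.0 + 0.3361/160.1 = 0.0050369 ⇒ P = 198.5339 kPa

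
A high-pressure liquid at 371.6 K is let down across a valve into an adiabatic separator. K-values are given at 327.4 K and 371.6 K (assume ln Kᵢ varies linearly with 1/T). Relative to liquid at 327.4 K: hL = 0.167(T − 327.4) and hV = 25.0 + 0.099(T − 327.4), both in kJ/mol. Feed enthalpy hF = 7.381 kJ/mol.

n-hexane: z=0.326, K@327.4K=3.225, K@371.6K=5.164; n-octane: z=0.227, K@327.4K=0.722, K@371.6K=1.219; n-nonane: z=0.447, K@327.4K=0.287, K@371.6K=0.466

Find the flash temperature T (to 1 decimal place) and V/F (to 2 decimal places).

Adiabatic flash: solve Rachford–Rice at each trial T, then check hF = ψ·hV(T) + (1−ψ)·hL(T).
  T = 327.4 K: K = (3.225, 0.722, 0.287), RR gives ψ = 0.260, H_out = 6.506 kJ/mol
  T = 371.6 K: K = (5.164, 1.219, 0.466), RR gives ψ = 0.712, H_out = 23.050 kJ/mol
  T = 349.5 K: K = (4.142, 0.954, 0.371), RR gives ψ = 0.475, H_out = 14.841 kJ/mol
  T = 338.4 K: K = (3.668, 0.833, 0.328), RR gives ψ = 0.367, H_out = 10.740 kJ/mol
  T = 332.9 K: K = (3.443, 0.776, 0.307), RR gives ψ = 0.314, H_out = 8.656 kJ/mol
  T = 330.1 K: K = (3.331, 0.748, 0.297), RR gives ψ = 0.287, H_out = 7.571 kJ/mol
  T = 328.8 K: K = (3.280, 0.736, 0.292), RR gives ψ = 0.274, H_out = 7.061 kJ/mol
Linear interpolation between T = 328.8 (H_out = 7.061) and T = 330.1 (H_out = 7.571) on hF = 7.381 gives T ≈ 329.6 K, at which ψ = 0.28.

T = 329.6 K, V/F = 0.28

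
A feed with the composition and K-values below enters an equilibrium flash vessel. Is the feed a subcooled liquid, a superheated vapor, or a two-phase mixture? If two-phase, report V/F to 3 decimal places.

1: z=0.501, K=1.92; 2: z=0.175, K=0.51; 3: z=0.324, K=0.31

ΣzᵢKᵢ = 1.152; Σzᵢ/Kᵢ = 1.649.
Both exceed 1, so a two-phase solution exists.
Newton iteration, ψ⁰ = 0.37:
  ψ = 0.370: g = -0.0611, g' = -0.577 → ψ = 0.264
  ψ = 0.264: g = -0.0011, g' = -0.561 → ψ = 0.262
Converged at ψ = 0.262.

two-phase, V/F = 0.262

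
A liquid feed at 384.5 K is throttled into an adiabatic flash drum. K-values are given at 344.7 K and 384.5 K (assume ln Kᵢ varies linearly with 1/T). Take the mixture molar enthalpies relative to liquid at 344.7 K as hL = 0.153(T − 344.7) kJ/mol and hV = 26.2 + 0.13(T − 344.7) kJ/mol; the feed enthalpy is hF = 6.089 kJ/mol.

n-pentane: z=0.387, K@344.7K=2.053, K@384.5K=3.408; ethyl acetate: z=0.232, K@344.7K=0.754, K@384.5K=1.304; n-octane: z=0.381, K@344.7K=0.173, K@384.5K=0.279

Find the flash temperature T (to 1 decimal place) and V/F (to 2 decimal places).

T = 352.4 K, V/F = 0.19

Adiabatic flash: solve Rachford–Rice at each trial T, then check hF = ψ·hV(T) + (1−ψ)·hL(T).
  T = 344.7 K: K = (2.053, 0.754, 0.173), RR gives ψ = 0.051, H_out = 1.336 kJ/mol
  T = 384.5 K: K = (3.408, 1.304, 0.279), RR gives ψ = 0.556, H_out = 20.155 kJ/mol
  T = 364.6 K: K = (2.682, 1.007, 0.223), RR gives ψ = 0.355, H_out = 12.182 kJ/mol
  T = 354.6 K: K = (2.354, 0.874, 0.197), RR gives ψ = 0.222, H_out = 7.292 kJ/mol
  T = 349.6 K: K = (2.199, 0.812, 0.185), RR gives ψ = 0.142, H_out = 4.464 kJ/mol
  T = 352.1 K: K = (2.276, 0.843, 0.191), RR gives ψ = 0.184, H_out = 5.918 kJ/mol
  T = 353.4 K: K = (2.316, 0.859, 0.194), RR gives ψ = 0.204, H_out = 6.642 kJ/mol
Linear interpolation between T = 352.1 (H_out = 5.918) and T = 353.4 (H_out = 6.642) on hF = 6.089 gives T ≈ 352.4 K, at which ψ = 0.19.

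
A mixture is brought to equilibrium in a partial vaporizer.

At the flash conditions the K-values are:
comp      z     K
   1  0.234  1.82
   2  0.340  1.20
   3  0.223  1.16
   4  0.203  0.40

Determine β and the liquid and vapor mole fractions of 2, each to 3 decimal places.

Let β = V/F and solve Σ zᵢ(Kᵢ−1)/(1+β(Kᵢ−1)) = 0.
g(0) = ΣzᵢKᵢ − 1 = 0.174 and g(1) = 1 − Σzᵢ/Kᵢ = -0.112, so a root lies in (0, 1).
Newton–Raphson from β = 0.5:
  β = 0.500: g = 0.0569, g' = -0.244 → β = 0.733
  β = 0.733: g = -0.0063, g' = -0.309 → β = 0.713
  β = 0.713: g = -0.0001, g' = -0.301 → β = 0.712
Converged at β = 0.712.
Compositions from xᵢ = zᵢ/(1+β(Kᵢ−1)), yᵢ = Kᵢxᵢ:
  1: x = 0.148, y = 0.269
  2: x = 0.298, y = 0.357
  3: x = 0.200, y = 0.232
  4: x = 0.354, y = 0.142

β = 0.712, x_2 = 0.298, y_2 = 0.357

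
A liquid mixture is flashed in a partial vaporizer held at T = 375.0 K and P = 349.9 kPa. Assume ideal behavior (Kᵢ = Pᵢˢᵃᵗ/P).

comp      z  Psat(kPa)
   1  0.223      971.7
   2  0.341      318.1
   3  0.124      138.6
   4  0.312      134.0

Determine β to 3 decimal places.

β = 0.130

Raoult's law: Kᵢ = Pᵢˢᵃᵗ/P = Pᵢˢᵃᵗ/349.9.
  K_1 = 971.7/349.9 = 2.77708, K_2 = 318.1/349.9 = 0.90912, K_3 = 138.6/349.9 = 0.39611, K_4 = 134.0/349.9 = 0.38297
Newton–Raphson from β = 0.5:
  β = 0.500: g = -0.2083, g' = -0.542 → β = 0.116
  β = 0.116: g = 0.0097, g' = -0.678 → β = 0.130
Converged at β = 0.130.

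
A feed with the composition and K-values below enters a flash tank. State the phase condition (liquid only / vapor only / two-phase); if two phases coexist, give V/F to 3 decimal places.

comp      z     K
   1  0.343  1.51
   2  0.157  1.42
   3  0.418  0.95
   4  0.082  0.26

ΣzᵢKᵢ = 1.159; Σzᵢ/Kᵢ = 1.093.
Both exceed 1, so a two-phase solution exists.
Material balance + equilibrium reduce to Σ zᵢ(Kᵢ−1)/(1+ψ(Kᵢ−1)) = 0.
Newton iteration, ψ⁰ = 0.51:
  ψ = 0.510: g = 0.0742, g' = -0.192 → ψ = 0.897
  ψ = 0.897: g = -0.0343, g' = -0.455 → ψ = 0.821
  ψ = 0.821: g = -0.0042, g' = -0.353 → ψ = 0.809
Converged at ψ = 0.809.

two-phase, V/F = 0.809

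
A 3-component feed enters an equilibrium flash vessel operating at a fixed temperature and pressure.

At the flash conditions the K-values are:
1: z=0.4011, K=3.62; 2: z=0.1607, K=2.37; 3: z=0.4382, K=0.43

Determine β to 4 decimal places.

Let β = V/F and solve Σ zᵢ(Kᵢ−1)/(1+β(Kᵢ−1)) = 0.
g(0) = ΣzᵢKᵢ − 1 = 1.0213 and g(1) = 1 − Σzᵢ/Kᵢ = -0.1977, so a root lies in (0, 1).
Newton iteration, β⁰ = 0.66:
  β = 0.6600: g = 0.10026, g' = -0.8187 → β = 0.7825
  β = 0.7825: g = -0.00006, g' = -0.8301 → β = 0.7824
Converged at β = 0.7824.

β = 0.7824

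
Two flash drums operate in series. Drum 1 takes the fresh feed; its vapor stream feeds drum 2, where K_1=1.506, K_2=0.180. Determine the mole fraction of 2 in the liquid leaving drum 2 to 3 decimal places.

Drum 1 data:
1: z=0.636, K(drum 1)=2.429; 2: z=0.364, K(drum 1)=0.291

x_2 (drum 2) = 0.382

Drum 1:
Material balance + equilibrium reduce to Σ zᵢ(Kᵢ−1)/(1+ψ₁(Kᵢ−1)) = 0.
Check two-phase: ΣzᵢKᵢ = 1.651 > 1 and Σzᵢ/Kᵢ = 1.513 > 1, so g(0) = 0.651 > 0 and g(1) = -0.513 < 0.
Binary case is linear: z₁(K₁−1)(1+ψ₁(K₂−1)) + z₂(K₂−1)(1+ψ₁(K₁−1)) = 0
⇒ ψ₁ = [z₁(K₁−1)+z₂(K₂−1)] / [−(K₁−1)(K₂−1)] = 0.6508/1.0132 = 0.642
Drum-1 compositions:
  1: x = 0.332, y = 0.806
  2: x = 0.668, y = 0.194
Drum-2 feed = drum-1 vapor: z₂ = (0.8055, 0.1945).
Drum 2:
Material balance + equilibrium reduce to Σ zᵢ(Kᵢ−1)/(1+ψ₂(Kᵢ−1)) = 0.
Check two-phase: ΣzᵢKᵢ = 1.248 > 1 and Σzᵢ/Kᵢ = 1.615 > 1, so g(0) = 0.248 > 0 and g(1) = -0.615 < 0.
Binary case is linear: z₁(K₁−1)(1+ψ₂(K₂−1)) + z₂(K₂−1)(1+ψ₂(K₁−1)) = 0
⇒ ψ₂ = [z₁(K₁−1)+z₂(K₂−1)] / [−(K₁−1)(K₂−1)] = 0.2481/0.4149 = 0.598
  1: x = 0.618, y = 0.931
  2: x = 0.382, y = 0.069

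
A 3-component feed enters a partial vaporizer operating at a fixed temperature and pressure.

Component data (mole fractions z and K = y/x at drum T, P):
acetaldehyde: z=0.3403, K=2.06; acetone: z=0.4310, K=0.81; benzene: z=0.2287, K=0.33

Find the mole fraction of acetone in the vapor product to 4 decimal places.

Rachford–Rice: g(V/F) = Σ zᵢ(Kᵢ−1)/(1+V/F(Kᵢ−1)) = 0.
Feasibility: ΣzᵢKᵢ = 1.1256, Σzᵢ/Kᵢ = 1.3903 — both > 1, two phases present.
Iterate (Newton) starting at V/F = 0.5:
  V/F = 0.5000: g = -0.08514, g' = -0.4145 → V/F = 0.2946
  V/F = 0.2946: g = -0.00277, g' = -0.3989 → V/F = 0.2876
Converged at V/F = 0.2876.
Compositions from xᵢ = zᵢ/(1+V/F(Kᵢ−1)), yᵢ = Kᵢxᵢ:
  acetaldehyde: x = 0.2608, y = 0.5372
  acetone: x = 0.4559, y = 0.3693
  benzene: x = 0.2833, y = 0.0935

y_acetone = 0.3693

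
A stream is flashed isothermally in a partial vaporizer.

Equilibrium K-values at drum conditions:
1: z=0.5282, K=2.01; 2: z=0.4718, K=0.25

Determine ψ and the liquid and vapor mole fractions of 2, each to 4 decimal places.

Binary case is linear: z₁(K₁−1)(1+ψ(K₂−1)) + z₂(K₂−1)(1+ψ(K₁−1)) = 0
⇒ ψ = [z₁(K₁−1)+z₂(K₂−1)] / [−(K₁−1)(K₂−1)] = 0.17963/0.75750 = 0.2371
Compositions from xᵢ = zᵢ/(1+ψ(Kᵢ−1)), yᵢ = Kᵢxᵢ:
  1: x = 0.4261, y = 0.8565
  2: x = 0.5739, y = 0.1435

ψ = 0.2371, x_2 = 0.5739, y_2 = 0.1435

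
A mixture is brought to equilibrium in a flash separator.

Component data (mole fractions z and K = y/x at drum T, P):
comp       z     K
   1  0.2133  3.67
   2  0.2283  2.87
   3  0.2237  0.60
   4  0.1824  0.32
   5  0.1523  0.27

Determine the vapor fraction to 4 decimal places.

Iterate (Newton) starting at ψ = 0.5:
  ψ = 0.5000: g = -0.01033, g' = -0.9429 → ψ = 0.4890
Converged at ψ = 0.4891.

ψ = 0.4891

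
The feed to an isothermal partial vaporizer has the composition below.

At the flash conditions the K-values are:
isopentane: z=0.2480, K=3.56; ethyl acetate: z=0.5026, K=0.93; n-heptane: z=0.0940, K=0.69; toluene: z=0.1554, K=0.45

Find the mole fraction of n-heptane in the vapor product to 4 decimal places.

Iterate (Newton) starting at V/F = 0.5:
  V/F = 0.5000: g = 0.08962, g' = -0.4174 → V/F = 0.7147
  V/F = 0.7147: g = 0.00906, g' = -0.3482 → V/F = 0.7408
  V/F = 0.7408: g = 0.00004, g' = -0.3456 → V/F = 0.7409
Converged at V/F = 0.7409.
Compositions from xᵢ = zᵢ/(1+V/F(Kᵢ−1)), yᵢ = Kᵢxᵢ:
  isopentane: x = 0.0856, y = 0.3048
  ethyl acetate: x = 0.5301, y = 0.4930
  n-heptane: x = 0.1220, y = 0.0842
  toluene: x = 0.2623, y = 0.1180

y_n-heptane = 0.0842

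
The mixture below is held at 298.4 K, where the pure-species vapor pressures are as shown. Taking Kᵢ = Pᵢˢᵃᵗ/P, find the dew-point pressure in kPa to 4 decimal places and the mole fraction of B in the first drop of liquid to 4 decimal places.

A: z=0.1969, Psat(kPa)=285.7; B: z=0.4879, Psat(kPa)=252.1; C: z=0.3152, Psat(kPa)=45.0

Pdew = 103.8532 kPa, x_B = 0.2010

At the dew point ψ → 1, so Σzᵢ/Kᵢ = 1 with Kᵢ = Pᵢˢᵃᵗ/P ⇒ 1/P = Σzᵢ/Pᵢˢᵃᵗ.
1/P = 0.1969/285.7 + 0.4879/252.1 + 0.3152/45.0 = 0.0096290 ⇒ P = 103.8532 kPa
xᵢ = zᵢP/Pᵢˢᵃᵗ ⇒ x_B = 0.4879·103.8532/252.1 = 0.2010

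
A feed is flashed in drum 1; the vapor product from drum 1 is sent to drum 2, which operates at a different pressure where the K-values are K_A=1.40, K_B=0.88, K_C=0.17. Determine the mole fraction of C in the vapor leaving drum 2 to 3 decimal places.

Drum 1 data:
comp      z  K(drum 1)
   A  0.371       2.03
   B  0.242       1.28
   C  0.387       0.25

y_C (drum 2) = 0.033

Drum 1:
Material balance + equilibrium reduce to Σ zᵢ(Kᵢ−1)/(1+ψ₁(Kᵢ−1)) = 0.
g(0) = ΣzᵢKᵢ − 1 = 0.160 and g(1) = 1 − Σzᵢ/Kᵢ = -0.920, so a root lies in (0, 1).
Newton iteration, ψ₁⁰ = 0.45:
  ψ₁ = 0.450: g = -0.1168, g' = -0.695 → ψ₁ = 0.282
  ψ₁ = 0.282: g = -0.0091, g' = -0.603 → ψ₁ = 0.267
Converged at ψ₁ = 0.267.
Drum-1 compositions:
  A: x = 0.291, y = 0.591
  B: x = 0.225, y = 0.288
  C: x = 0.484, y = 0.121
Drum-2 feed = drum-1 vapor: z₂ = (0.5908, 0.2882, 0.1209).
Drum 2:
Newton iteration, ψ₂⁰ = 0.5:
  ψ₂ = 0.500: g = -0.0114, g' = -0.314 → ψ₂ = 0.464
  ψ₂ = 0.464: g = -0.0004, g' = -0.292 → ψ₂ = 0.462
Converged at ψ₂ = 0.462.
  A: x = 0.499, y = 0.698
  B: x = 0.305, y = 0.269
  C: x = 0.196, y = 0.033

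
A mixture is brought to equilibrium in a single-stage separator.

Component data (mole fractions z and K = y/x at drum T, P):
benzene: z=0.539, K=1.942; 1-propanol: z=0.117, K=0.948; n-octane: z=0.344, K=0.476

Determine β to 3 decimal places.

β = 0.736

Material balance + equilibrium reduce to Σ zᵢ(Kᵢ−1)/(1+β(Kᵢ−1)) = 0.
Feasibility: ΣzᵢKᵢ = 1.321, Σzᵢ/Kᵢ = 1.124 — both > 1, two phases present.
Iterate (Newton) starting at β = 0.47:
  β = 0.470: g = 0.1065, g' = -0.396 → β = 0.739
  β = 0.739: g = -0.0011, g' = -0.418 → β = 0.736
Converged at β = 0.736.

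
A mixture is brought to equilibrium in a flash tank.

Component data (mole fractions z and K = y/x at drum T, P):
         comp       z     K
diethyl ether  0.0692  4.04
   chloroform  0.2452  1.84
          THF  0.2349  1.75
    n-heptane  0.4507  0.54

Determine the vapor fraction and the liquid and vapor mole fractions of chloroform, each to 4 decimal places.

ψ = 0.7168, x_chloroform = 0.1530, y_chloroform = 0.2816

Iterate (Newton) starting at ψ = 0.5:
  ψ = 0.5000: g = 0.08741, g' = -0.4172 → ψ = 0.7095
  ψ = 0.7095: g = 0.00292, g' = -0.3985 → ψ = 0.7168
Converged at ψ = 0.7168.
Compositions from xᵢ = zᵢ/(1+ψ(Kᵢ−1)), yᵢ = Kᵢxᵢ:
  diethyl ether: x = 0.0218, y = 0.0879
  chloroform: x = 0.1530, y = 0.2816
  THF: x = 0.1528, y = 0.2673
  n-heptane: x = 0.6724, y = 0.3631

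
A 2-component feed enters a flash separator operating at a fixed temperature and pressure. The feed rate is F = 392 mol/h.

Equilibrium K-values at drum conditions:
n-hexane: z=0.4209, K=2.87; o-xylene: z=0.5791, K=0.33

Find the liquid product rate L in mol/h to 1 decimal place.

L = 267.1 mol/h

Let ψ = V/F and solve Σ zᵢ(Kᵢ−1)/(1+ψ(Kᵢ−1)) = 0.
Check two-phase: ΣzᵢKᵢ = 1.3991 > 1 and Σzᵢ/Kᵢ = 1.9015 > 1, so g(0) = 0.3991 > 0 and g(1) = -0.9015 < 0.
Binary case is linear: z₁(K₁−1)(1+ψ(K₂−1)) + z₂(K₂−1)(1+ψ(K₁−1)) = 0
⇒ ψ = [z₁(K₁−1)+z₂(K₂−1)] / [−(K₁−1)(K₂−1)] = 0.39909/1.25290 = 0.3185
Then V = ψ·F = 0.3185·392 = 124.9 mol/h and L = F − V = 267.1 mol/h.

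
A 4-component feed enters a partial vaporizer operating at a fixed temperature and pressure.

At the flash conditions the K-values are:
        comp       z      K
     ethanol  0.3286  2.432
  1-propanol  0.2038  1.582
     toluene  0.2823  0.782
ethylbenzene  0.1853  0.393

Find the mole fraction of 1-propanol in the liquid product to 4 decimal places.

x_1-propanol = 0.1382

Rachford–Rice: g(β) = Σ zᵢ(Kᵢ−1)/(1+β(Kᵢ−1)) = 0.
Check two-phase: ΣzᵢKᵢ = 1.4151 > 1 and Σzᵢ/Kᵢ = 1.0964 > 1, so g(0) = 0.4151 > 0 and g(1) = -0.0964 < 0.
Iterate (Newton) starting at β = 0.45:
  β = 0.4500: g = 0.15717, g' = -0.4383 → β = 0.8086
  β = 0.8086: g = 0.00310, g' = -0.4597 → β = 0.8154
  β = 0.8154: g = -0.00001, g' = -0.4626 → β = 0.8153
Converged at β = 0.8153.
Compositions from xᵢ = zᵢ/(1+β(Kᵢ−1)), yᵢ = Kᵢxᵢ:
  ethanol: x = 0.1516, y = 0.3687
  1-propanol: x = 0.1382, y = 0.2187
  toluene: x = 0.3433, y = 0.2685
  ethylbenzene: x = 0.3669, y = 0.1442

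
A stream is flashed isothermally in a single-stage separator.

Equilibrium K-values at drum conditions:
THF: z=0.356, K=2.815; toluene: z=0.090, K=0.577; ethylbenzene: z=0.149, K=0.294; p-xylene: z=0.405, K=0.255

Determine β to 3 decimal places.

β = 0.159

Material balance + equilibrium reduce to Σ zᵢ(Kᵢ−1)/(1+β(Kᵢ−1)) = 0.
g(0) = ΣzᵢKᵢ − 1 = 0.201 and g(1) = 1 − Σzᵢ/Kᵢ = -1.377, so a root lies in (0, 1).
Iterate (Newton) starting at β = 0.33:
  β = 0.330: g = -0.1774, g' = -1.002 → β = 0.153
  β = 0.153: g = 0.0066, g' = -1.117 → β = 0.159
Converged at β = 0.159.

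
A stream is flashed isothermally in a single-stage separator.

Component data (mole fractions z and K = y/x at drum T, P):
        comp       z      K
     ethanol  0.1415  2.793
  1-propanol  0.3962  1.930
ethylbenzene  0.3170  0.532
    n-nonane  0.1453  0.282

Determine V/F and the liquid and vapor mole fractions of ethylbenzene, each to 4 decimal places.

V/F = 0.5489, x_ethylbenzene = 0.4266, y_ethylbenzene = 0.2269

Rachford–Rice: g(V/F) = Σ zᵢ(Kᵢ−1)/(1+V/F(Kᵢ−1)) = 0.
Feasibility: ΣzᵢKᵢ = 1.3695, Σzᵢ/Kᵢ = 1.3671 — both > 1, two phases present.
Newton–Raphson from V/F = 0.43:
  V/F = 0.4300: g = 0.06981, g' = -0.5855 → V/F = 0.5492
  V/F = 0.5492: g = -0.00022, g' = -0.5956 → V/F = 0.5489
Converged at V/F = 0.5489.
Compositions from xᵢ = zᵢ/(1+V/F(Kᵢ−1)), yᵢ = Kᵢxᵢ:
  ethanol: x = 0.0713, y = 0.1992
  1-propanol: x = 0.2623, y = 0.5063
  ethylbenzene: x = 0.4266, y = 0.2269
  n-nonane: x = 0.2398, y = 0.0676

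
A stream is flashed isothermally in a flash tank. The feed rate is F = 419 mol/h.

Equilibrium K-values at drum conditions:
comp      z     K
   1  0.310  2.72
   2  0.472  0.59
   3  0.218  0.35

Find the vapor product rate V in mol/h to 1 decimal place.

Material balance + equilibrium reduce to Σ zᵢ(Kᵢ−1)/(1+β(Kᵢ−1)) = 0.
g(0) = ΣzᵢKᵢ − 1 = 0.198 and g(1) = 1 − Σzᵢ/Kᵢ = -0.537, so a root lies in (0, 1).
Newton–Raphson from β = 0.39:
  β = 0.390: g = -0.1010, g' = -0.606 → β = 0.223
  β = 0.223: g = 0.0064, g' = -0.701 → β = 0.233
Converged at β = 0.233.
Then V = β·F = 0.2326·419 = 97.4 mol/h and L = F − V = 321.6 mol/h.

V = 97.4 mol/h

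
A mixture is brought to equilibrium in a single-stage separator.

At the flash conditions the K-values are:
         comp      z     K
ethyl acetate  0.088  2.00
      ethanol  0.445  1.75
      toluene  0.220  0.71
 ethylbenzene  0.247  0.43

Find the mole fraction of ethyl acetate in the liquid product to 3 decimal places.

x_ethyl acetate = 0.056

Material balance + equilibrium reduce to Σ zᵢ(Kᵢ−1)/(1+ψ(Kᵢ−1)) = 0.
Feasibility: ΣzᵢKᵢ = 1.217, Σzᵢ/Kᵢ = 1.183 — both > 1, two phases present.
Newton iteration, ψ⁰ = 0.5:
  ψ = 0.500: g = 0.0299, g' = -0.354 → ψ = 0.584
  ψ = 0.584: g = -0.0004, g' = -0.363 → ψ = 0.583
Converged at ψ = 0.583.
Compositions from xᵢ = zᵢ/(1+ψ(Kᵢ−1)), yᵢ = Kᵢxᵢ:
  ethyl acetate: x = 0.056, y = 0.111
  ethanol: x = 0.310, y = 0.542
  toluene: x = 0.265, y = 0.188
  ethylbenzene: x = 0.370, y = 0.159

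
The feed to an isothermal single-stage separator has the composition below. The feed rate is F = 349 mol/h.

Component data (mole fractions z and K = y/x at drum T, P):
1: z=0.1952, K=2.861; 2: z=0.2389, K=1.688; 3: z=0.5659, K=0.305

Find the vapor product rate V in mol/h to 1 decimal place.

V = 49.8 mol/h

Material balance + equilibrium reduce to Σ zᵢ(Kᵢ−1)/(1+V/F(Kᵢ−1)) = 0.
Feasibility: ΣzᵢKᵢ = 1.1343, Σzᵢ/Kᵢ = 2.0652 — both > 1, two phases present.
Iterate (Newton) starting at V/F = 0.37:
  V/F = 0.3700: g = -0.18330, g' = -0.8043 → V/F = 0.1421
  V/F = 0.1421: g = 0.00062, g' = -0.8532 → V/F = 0.1428
Converged at V/F = 0.1428.
Then V = V/F·F = 0.1428·349 = 49.8 mol/h and L = F − V = 299.2 mol/h.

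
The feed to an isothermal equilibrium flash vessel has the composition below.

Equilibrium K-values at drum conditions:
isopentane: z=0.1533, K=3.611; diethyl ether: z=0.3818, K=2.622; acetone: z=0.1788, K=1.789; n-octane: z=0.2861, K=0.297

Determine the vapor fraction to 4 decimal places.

ψ = 0.8236

Material balance + equilibrium reduce to Σ zᵢ(Kᵢ−1)/(1+ψ(Kᵢ−1)) = 0.
Feasibility: ΣzᵢKᵢ = 1.9595, Σzᵢ/Kᵢ = 1.2513 — both > 1, two phases present.
Newton iteration, ψ⁰ = 0.46:
  ψ = 0.4600: g = 0.34276, g' = -0.9139 → ψ = 0.8350
  ψ = 0.8350: g = -0.01311, g' = -1.1541 → ψ = 0.8237
  ψ = 0.8237: g = -0.00015, g' = -1.1282 → ψ = 0.8236
Converged at ψ = 0.8236.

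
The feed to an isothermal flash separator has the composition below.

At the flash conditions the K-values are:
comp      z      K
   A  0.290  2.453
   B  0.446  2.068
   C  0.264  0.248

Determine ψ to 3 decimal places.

ψ = 0.760

Let ψ = V/F and solve Σ zᵢ(Kᵢ−1)/(1+ψ(Kᵢ−1)) = 0.
Feasibility: ΣzᵢKᵢ = 1.699, Σzᵢ/Kᵢ = 1.398 — both > 1, two phases present.
Iterate (Newton) starting at ψ = 0.5:
  ψ = 0.500: g = 0.2364, g' = -0.805 → ψ = 0.794
  ψ = 0.794: g = -0.0390, g' = -1.200 → ψ = 0.761
  ψ = 0.761: g = -0.0015, g' = -1.109 → ψ = 0.760
Converged at ψ = 0.760.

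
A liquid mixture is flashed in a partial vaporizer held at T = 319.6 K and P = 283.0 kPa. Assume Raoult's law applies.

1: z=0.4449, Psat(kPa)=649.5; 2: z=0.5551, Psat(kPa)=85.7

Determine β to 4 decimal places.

β = 0.2095

Raoult's law: Kᵢ = Pᵢˢᵃᵗ/P = Pᵢˢᵃᵗ/283.0.
  K_1 = 649.5/283.0 = 2.295053, K_2 = 85.7/283.0 = 0.302827
Let β = V/F and solve Σ zᵢ(Kᵢ−1)/(1+β(Kᵢ−1)) = 0.
Check two-phase: ΣzᵢKᵢ = 1.1892 > 1 and Σzᵢ/Kᵢ = 2.0269 > 1, so g(0) = 0.1892 > 0 and g(1) = -1.0269 < 0.
Binary case is linear: z₁(K₁−1)(1+β(K₂−1)) + z₂(K₂−1)(1+β(K₁−1)) = 0
⇒ β = [z₁(K₁−1)+z₂(K₂−1)] / [−(K₁−1)(K₂−1)] = 0.18917/0.90288 = 0.2095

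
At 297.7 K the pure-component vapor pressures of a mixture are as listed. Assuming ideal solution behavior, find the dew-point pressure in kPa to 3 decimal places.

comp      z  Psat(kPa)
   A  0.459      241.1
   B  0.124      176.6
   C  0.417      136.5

Pdew = 176.651 kPa

At the dew point ψ → 1, so Σzᵢ/Kᵢ = 1 with Kᵢ = Pᵢˢᵃᵗ/P ⇒ 1/P = Σzᵢ/Pᵢˢᵃᵗ.
1/P = 0.459/241.1 + 0.124/176.6 + 0.417/136.5 = 0.005661 ⇒ P = 176.651 kPa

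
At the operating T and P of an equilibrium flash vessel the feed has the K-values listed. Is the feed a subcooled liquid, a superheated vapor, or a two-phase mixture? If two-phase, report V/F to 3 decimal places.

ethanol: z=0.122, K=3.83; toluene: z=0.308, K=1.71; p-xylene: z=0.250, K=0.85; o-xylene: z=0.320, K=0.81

superheated vapor

ΣzᵢKᵢ = 1.466; Σzᵢ/Kᵢ = 0.901.
Since Σzᵢ/Kᵢ < 1 the mixture is above its dew point — single vapor phase.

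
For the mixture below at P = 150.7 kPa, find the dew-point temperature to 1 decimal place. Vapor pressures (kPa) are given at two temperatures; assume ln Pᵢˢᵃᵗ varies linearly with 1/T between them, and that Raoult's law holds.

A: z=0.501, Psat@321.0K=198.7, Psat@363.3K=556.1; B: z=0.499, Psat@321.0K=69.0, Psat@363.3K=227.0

Dew-point temperature: Σzᵢ·P/Pᵢˢᵃᵗ(T) = 1. Interpolate ln Pᵢˢᵃᵗ = aᵢ + bᵢ/T.
  T = 321.0 K: ΣzᵢP/Pᵢˢᵃᵗ = 1.4698
  T = 363.3 K: ΣzᵢP/Pᵢˢᵃᵗ = 0.4670
  T = 342.1 K: ΣzᵢP/Pᵢˢᵃᵗ = 0.8003
  T = 331.6 K: ΣzᵢP/Pᵢˢᵃᵗ = 1.0724
  T = 336.9 K: ΣzᵢP/Pᵢˢᵃᵗ = 0.9229
  T = 334.2 K: ΣzᵢP/Pᵢˢᵃᵗ = 0.9957
  T = 332.9 K: ΣzᵢP/Pᵢˢᵃᵗ = 1.0331
  T = 333.5 K: ΣzᵢP/Pᵢˢᵃᵗ = 1.0156
Interpolating between 333.5 K and 334.2 K gives T ≈ 334.0 K.

T = 334.0 K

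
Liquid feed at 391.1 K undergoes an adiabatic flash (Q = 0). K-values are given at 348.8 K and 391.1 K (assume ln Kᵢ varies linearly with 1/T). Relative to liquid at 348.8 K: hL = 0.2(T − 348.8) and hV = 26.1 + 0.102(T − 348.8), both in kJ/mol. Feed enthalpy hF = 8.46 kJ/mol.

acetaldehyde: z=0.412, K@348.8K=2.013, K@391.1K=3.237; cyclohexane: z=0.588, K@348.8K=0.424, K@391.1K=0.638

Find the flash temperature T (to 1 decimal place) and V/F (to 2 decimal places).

T = 356.3 K, V/F = 0.27

Adiabatic flash: solve Rachford–Rice at each trial T, then check hF = ψ·hV(T) + (1−ψ)·hL(T).
  T = 348.8 K: K = (2.013, 0.424), RR gives ψ = 0.135, H_out = 3.519 kJ/mol
  T = 391.1 K: K = (3.237, 0.638), RR gives ψ = 0.875, H_out = 27.676 kJ/mol
  T = 370.0 K: K = (2.589, 0.526), RR gives ψ = 0.500, H_out = 16.252 kJ/mol
  T = 359.4 K: K = (2.291, 0.474), RR gives ψ = 0.328, H_out = 10.338 kJ/mol
  T = 354.1 K: K = (2.150, 0.449), RR gives ψ = 0.236, H_out = 7.094 kJ/mol
  T = 356.8 K: K = (2.221, 0.461), RR gives ψ = 0.284, H_out = 8.780 kJ/mol
  T = 355.5 K: K = (2.187, 0.455), RR gives ψ = 0.261, H_out = 7.978 kJ/mol
Linear interpolation between T = 355.5 (H_out = 7.978) and T = 356.8 (H_out = 8.780) on hF = 8.46 gives T ≈ 356.3 K, at which ψ = 0.27.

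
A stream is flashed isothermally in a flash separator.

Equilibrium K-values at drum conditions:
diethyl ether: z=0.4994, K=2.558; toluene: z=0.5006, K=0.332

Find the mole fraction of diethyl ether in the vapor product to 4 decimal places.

y_diethyl ether = 0.7676

Rachford–Rice: g(ψ) = Σ zᵢ(Kᵢ−1)/(1+ψ(Kᵢ−1)) = 0.
Check two-phase: ΣzᵢKᵢ = 1.4437 > 1 and Σzᵢ/Kᵢ = 1.7031 > 1, so g(0) = 0.4437 > 0 and g(1) = -0.7031 < 0.
Newton–Raphson from ψ = 0.5:
  ψ = 0.5000: g = -0.06474, g' = -0.8866 → ψ = 0.4270
  ψ = 0.4270: g = -0.00060, g' = -0.8744 → ψ = 0.4263
Converged at ψ = 0.4263.
Compositions from xᵢ = zᵢ/(1+ψ(Kᵢ−1)), yᵢ = Kᵢxᵢ:
  diethyl ether: x = 0.3001, y = 0.7676
  toluene: x = 0.6999, y = 0.2324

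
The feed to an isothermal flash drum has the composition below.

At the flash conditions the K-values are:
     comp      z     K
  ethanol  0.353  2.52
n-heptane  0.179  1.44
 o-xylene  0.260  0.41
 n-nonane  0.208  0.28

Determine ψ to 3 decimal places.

ψ = 0.385

Let ψ = V/F and solve Σ zᵢ(Kᵢ−1)/(1+ψ(Kᵢ−1)) = 0.
g(0) = ΣzᵢKᵢ − 1 = 0.312 and g(1) = 1 − Σzᵢ/Kᵢ = -0.641, so a root lies in (0, 1).
Iterate (Newton) starting at ψ = 0.5:
  ψ = 0.500: g = -0.0822, g' = -0.732 → ψ = 0.388
  ψ = 0.388: g = -0.0018, g' = -0.708 → ψ = 0.385
Converged at ψ = 0.385.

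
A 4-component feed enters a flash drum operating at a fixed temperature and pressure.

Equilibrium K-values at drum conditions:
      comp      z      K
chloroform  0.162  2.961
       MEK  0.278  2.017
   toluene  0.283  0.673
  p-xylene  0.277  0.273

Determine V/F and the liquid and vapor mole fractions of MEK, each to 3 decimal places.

Newton iteration, V/F⁰ = 0.5:
  V/F = 0.500: g = -0.0792, g' = -0.690 → V/F = 0.385
  V/F = 0.385: g = -0.0015, g' = -0.673 → V/F = 0.383
Converged at V/F = 0.383.
Compositions from xᵢ = zᵢ/(1+V/F(Kᵢ−1)), yᵢ = Kᵢxᵢ:
  chloroform: x = 0.093, y = 0.274
  MEK: x = 0.200, y = 0.404
  toluene: x = 0.324, y = 0.218
  p-xylene: x = 0.384, y = 0.105

V/F = 0.383, x_MEK = 0.200, y_MEK = 0.404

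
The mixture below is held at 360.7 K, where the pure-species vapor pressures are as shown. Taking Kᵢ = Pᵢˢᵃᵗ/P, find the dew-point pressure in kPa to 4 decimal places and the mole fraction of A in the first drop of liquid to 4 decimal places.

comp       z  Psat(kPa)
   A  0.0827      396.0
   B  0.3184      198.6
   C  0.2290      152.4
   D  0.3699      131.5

Pdew = 163.1957 kPa, x_A = 0.0341

At the dew point ψ → 1, so Σzᵢ/Kᵢ = 1 with Kᵢ = Pᵢˢᵃᵗ/P ⇒ 1/P = Σzᵢ/Pᵢˢᵃᵗ.
1/P = 0.0827/396.0 + 0.3184/198.6 + 0.2290/152.4 + 0.3699/131.5 = 0.0061276 ⇒ P = 163.1957 kPa
xᵢ = zᵢP/Pᵢˢᵃᵗ ⇒ x_A = 0.0827·163.1957/396.0 = 0.0341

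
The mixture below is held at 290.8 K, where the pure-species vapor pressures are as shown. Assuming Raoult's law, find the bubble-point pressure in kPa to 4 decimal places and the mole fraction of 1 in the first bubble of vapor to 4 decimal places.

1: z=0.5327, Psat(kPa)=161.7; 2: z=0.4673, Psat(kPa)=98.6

At the bubble point ψ → 0, so ΣzᵢKᵢ = 1 with Kᵢ = Pᵢˢᵃᵗ/P ⇒ P = ΣzᵢPᵢˢᵃᵗ.
P = 0.5327·161.7 + 0.4673·98.6 = 132.2134 kPa
yᵢ = zᵢPᵢˢᵃᵗ/P ⇒ y_1 = 0.5327·161.7/132.2134 = 0.6515

Pbub = 132.2134 kPa, y_1 = 0.6515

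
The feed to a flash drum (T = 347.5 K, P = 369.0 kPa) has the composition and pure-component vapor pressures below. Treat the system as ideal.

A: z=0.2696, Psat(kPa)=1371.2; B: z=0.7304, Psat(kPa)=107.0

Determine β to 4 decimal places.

Raoult's law: Kᵢ = Pᵢˢᵃᵗ/P = Pᵢˢᵃᵗ/369.0.
  K_A = 1371.2/369.0 = 3.715989, K_B = 107.0/369.0 = 0.289973
Let β = V/F and solve Σ zᵢ(Kᵢ−1)/(1+β(Kᵢ−1)) = 0.
g(0) = ΣzᵢKᵢ − 1 = 0.2136 and g(1) = 1 − Σzᵢ/Kᵢ = -1.5914, so a root lies in (0, 1).
Newton iteration, β⁰ = 0.68:
  β = 0.6800: g = -0.74554, g' = -1.6220 → β = 0.2204
  β = 0.2204: g = -0.15673, g' = -1.2958 → β = 0.0994
  β = 0.0994: g = 0.01857, g' = -1.6593 → β = 0.1106
  β = 0.1106: g = 0.00028, g' = -1.6097 → β = 0.1108
Converged at β = 0.1108.

β = 0.1108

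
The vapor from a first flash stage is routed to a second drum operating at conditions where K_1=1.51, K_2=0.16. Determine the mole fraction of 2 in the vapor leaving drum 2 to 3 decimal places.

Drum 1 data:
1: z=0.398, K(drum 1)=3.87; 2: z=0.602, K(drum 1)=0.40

y_2 (drum 2) = 0.060

Drum 1:
Let ψ₁ = V/F and solve Σ zᵢ(Kᵢ−1)/(1+ψ₁(Kᵢ−1)) = 0.
Check two-phase: ΣzᵢKᵢ = 1.781 > 1 and Σzᵢ/Kᵢ = 1.608 > 1, so g(0) = 0.781 > 0 and g(1) = -0.608 < 0.
Iterate (Newton) starting at ψ₁ = 0.5:
  ψ₁ = 0.500: g = -0.0469, g' = -0.995 → ψ₁ = 0.453
  ψ₁ = 0.453: g = 0.0007, g' = -1.028 → ψ₁ = 0.454
Converged at ψ₁ = 0.454.
Drum-1 compositions:
  1: x = 0.173, y = 0.669
  2: x = 0.827, y = 0.331
Drum-2 feed = drum-1 vapor: z₂ = (0.6692, 0.3308).
Drum 2:
Rachford–Rice: g(ψ₂) = Σ zᵢ(Kᵢ−1)/(1+ψ₂(Kᵢ−1)) = 0.
Check two-phase: ΣzᵢKᵢ = 1.063 > 1 and Σzᵢ/Kᵢ = 2.511 > 1, so g(0) = 0.063 > 0 and g(1) = -1.511 < 0.
Newton iteration, ψ₂⁰ = 0.5:
  ψ₂ = 0.500: g = -0.2072, g' = -0.804 → ψ₂ = 0.242
  ψ₂ = 0.242: g = -0.0452, g' = -0.506 → ψ₂ = 0.153
  ψ₂ = 0.153: g = -0.0023, g' = -0.457 → ψ₂ = 0.148
Converged at ψ₂ = 0.148.
  1: x = 0.622, y = 0.940
  2: x = 0.378, y = 0.060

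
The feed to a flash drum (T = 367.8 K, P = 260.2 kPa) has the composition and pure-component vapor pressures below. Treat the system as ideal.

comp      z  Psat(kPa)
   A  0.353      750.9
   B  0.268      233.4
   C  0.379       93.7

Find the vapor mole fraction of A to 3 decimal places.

Raoult's law: Kᵢ = Pᵢˢᵃᵗ/P = Pᵢˢᵃᵗ/260.2.
  K_A = 750.9/260.2 = 2.88586, K_B = 233.4/260.2 = 0.89700, K_C = 93.7/260.2 = 0.36011
Rachford–Rice: g(V/F) = Σ zᵢ(Kᵢ−1)/(1+V/F(Kᵢ−1)) = 0.
Check two-phase: ΣzᵢKᵢ = 1.396 > 1 and Σzᵢ/Kᵢ = 1.474 > 1, so g(0) = 0.396 > 0 and g(1) = -0.474 < 0.
Newton iteration, V/F⁰ = 0.5:
  V/F = 0.500: g = -0.0431, g' = -0.671 → V/F = 0.436
Converged at V/F = 0.436.
Compositions from xᵢ = zᵢ/(1+V/F(Kᵢ−1)), yᵢ = Kᵢxᵢ:
  A: x = 0.194, y = 0.559
  B: x = 0.281, y = 0.252
  C: x = 0.526, y = 0.189

y_A = 0.559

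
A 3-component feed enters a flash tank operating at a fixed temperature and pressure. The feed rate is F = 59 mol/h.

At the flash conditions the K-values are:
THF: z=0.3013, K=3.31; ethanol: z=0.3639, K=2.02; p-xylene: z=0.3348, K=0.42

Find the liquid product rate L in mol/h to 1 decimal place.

L = 4.9 mol/h

Material balance + equilibrium reduce to Σ zᵢ(Kᵢ−1)/(1+ψ(Kᵢ−1)) = 0.
Check two-phase: ΣzᵢKᵢ = 1.8730 > 1 and Σzᵢ/Kᵢ = 1.0683 > 1, so g(0) = 0.8730 > 0 and g(1) = -0.0683 < 0.
Newton iteration, ψ⁰ = 0.68:
  ψ = 0.6800: g = 0.16925, g' = -0.6824 → ψ = 0.9280
  ψ = 0.9280: g = -0.00848, g' = -0.7909 → ψ = 0.9173
  ψ = 0.9173: g = -0.00006, g' = -0.7806 → ψ = 0.9172
Converged at ψ = 0.9172.
Then V = ψ·F = 0.9172·59 = 54.1 mol/h and L = F − V = 4.9 mol/h.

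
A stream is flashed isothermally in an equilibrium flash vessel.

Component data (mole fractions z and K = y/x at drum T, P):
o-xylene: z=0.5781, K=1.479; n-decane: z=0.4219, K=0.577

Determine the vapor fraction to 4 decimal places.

ψ = 0.4859

Material balance + equilibrium reduce to Σ zᵢ(Kᵢ−1)/(1+ψ(Kᵢ−1)) = 0.
Check two-phase: ΣzᵢKᵢ = 1.0984 > 1 and Σzᵢ/Kᵢ = 1.1221 > 1, so g(0) = 0.0984 > 0 and g(1) = -0.1221 < 0.
Binary case is linear: z₁(K₁−1)(1+ψ(K₂−1)) + z₂(K₂−1)(1+ψ(K₁−1)) = 0
⇒ ψ = [z₁(K₁−1)+z₂(K₂−1)] / [−(K₁−1)(K₂−1)] = 0.09845/0.20262 = 0.4859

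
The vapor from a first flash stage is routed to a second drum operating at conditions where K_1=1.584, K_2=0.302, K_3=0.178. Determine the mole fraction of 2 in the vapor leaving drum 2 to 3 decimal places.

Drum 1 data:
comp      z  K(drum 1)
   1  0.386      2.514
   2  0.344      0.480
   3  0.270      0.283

y_2 (drum 2) = 0.087

Drum 1:
Newton iteration, ψ₁⁰ = 0.35:
  ψ₁ = 0.350: g = -0.0951, g' = -0.764 → ψ₁ = 0.226
  ψ₁ = 0.226: g = 0.0021, g' = -0.809 → ψ₁ = 0.228
Converged at ψ₁ = 0.228.
Drum-1 compositions:
  1: x = 0.287, y = 0.721
  2: x = 0.390, y = 0.187
  3: x = 0.323, y = 0.091
Drum-2 feed = drum-1 vapor: z₂ = (0.7213, 0.1873, 0.0913).
Drum 2:
Let ψ₂ = V/F and solve Σ zᵢ(Kᵢ−1)/(1+ψ₂(Kᵢ−1)) = 0.
Feasibility: ΣzᵢKᵢ = 1.215, Σzᵢ/Kᵢ = 1.589 — both > 1, two phases present.
Newton iteration, ψ₂⁰ = 0.51:
  ψ₂ = 0.510: g = -0.0078, g' = -0.549 → ψ₂ = 0.496
Converged at ψ₂ = 0.496.
  1: x = 0.559, y = 0.886
  2: x = 0.286, y = 0.087
  3: x = 0.154, y = 0.027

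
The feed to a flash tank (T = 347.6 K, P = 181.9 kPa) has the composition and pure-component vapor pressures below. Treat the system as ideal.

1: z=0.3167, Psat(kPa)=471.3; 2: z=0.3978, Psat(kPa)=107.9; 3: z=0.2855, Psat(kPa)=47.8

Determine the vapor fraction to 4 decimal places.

Raoult's law: Kᵢ = Pᵢˢᵃᵗ/P = Pᵢˢᵃᵗ/181.9.
  K_1 = 471.3/181.9 = 2.590984, K_2 = 107.9/181.9 = 0.593183, K_3 = 47.8/181.9 = 0.262782
Newton iteration, ψ⁰ = 0.5:
  ψ = 0.5000: g = -0.25588, g' = -0.7416 → ψ = 0.1550
  ψ = 0.1550: g = -0.00615, g' = -0.7886 → ψ = 0.1472
Converged at ψ = 0.1472.

ψ = 0.1472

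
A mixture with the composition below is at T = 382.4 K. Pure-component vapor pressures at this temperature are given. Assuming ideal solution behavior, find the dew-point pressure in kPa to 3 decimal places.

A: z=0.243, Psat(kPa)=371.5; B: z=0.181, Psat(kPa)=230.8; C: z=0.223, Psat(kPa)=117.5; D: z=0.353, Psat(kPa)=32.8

At the dew point ψ → 1, so Σzᵢ/Kᵢ = 1 with Kᵢ = Pᵢˢᵃᵗ/P ⇒ 1/P = Σzᵢ/Pᵢˢᵃᵗ.
1/P = 0.243/371.5 + 0.181/230.8 + 0.223/117.5 + 0.353/32.8 = 0.014098 ⇒ P = 70.930 kPa

Pdew = 70.930 kPa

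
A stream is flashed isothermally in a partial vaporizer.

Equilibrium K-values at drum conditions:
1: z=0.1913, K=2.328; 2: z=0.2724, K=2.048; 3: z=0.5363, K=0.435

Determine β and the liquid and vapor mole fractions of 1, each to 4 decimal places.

β = 0.3579, x_1 = 0.1297, y_1 = 0.3019

Newton iteration, β⁰ = 0.48:
  β = 0.4800: g = -0.07068, g' = -0.5806 → β = 0.3583
  β = 0.3583: g = -0.00021, g' = -0.5822 → β = 0.3579
Converged at β = 0.3579.
Compositions from xᵢ = zᵢ/(1+β(Kᵢ−1)), yᵢ = Kᵢxᵢ:
  1: x = 0.1297, y = 0.3019
  2: x = 0.1981, y = 0.4057
  3: x = 0.6722, y = 0.2924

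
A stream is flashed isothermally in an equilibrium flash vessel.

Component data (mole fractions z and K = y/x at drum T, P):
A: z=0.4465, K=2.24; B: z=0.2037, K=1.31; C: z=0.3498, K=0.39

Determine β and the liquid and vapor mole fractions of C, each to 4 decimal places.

Iterate (Newton) starting at β = 0.58:
  β = 0.5800: g = 0.04536, g' = -0.5581 → β = 0.6613
  β = 0.6613: g = -0.00104, g' = -0.5864 → β = 0.6595
Converged at β = 0.6595.
Compositions from xᵢ = zᵢ/(1+β(Kᵢ−1)), yᵢ = Kᵢxᵢ:
  A: x = 0.2456, y = 0.5502
  B: x = 0.1691, y = 0.2216
  C: x = 0.5853, y = 0.2282

β = 0.6595, x_C = 0.5853, y_C = 0.2282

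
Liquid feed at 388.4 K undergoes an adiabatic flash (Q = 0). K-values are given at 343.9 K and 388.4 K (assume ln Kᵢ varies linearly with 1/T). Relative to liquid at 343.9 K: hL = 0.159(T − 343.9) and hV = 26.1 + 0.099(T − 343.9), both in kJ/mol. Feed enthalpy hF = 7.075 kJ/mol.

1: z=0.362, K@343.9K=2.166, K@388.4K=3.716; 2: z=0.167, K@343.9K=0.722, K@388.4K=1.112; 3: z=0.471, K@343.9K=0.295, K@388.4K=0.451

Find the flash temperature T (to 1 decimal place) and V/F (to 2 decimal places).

Adiabatic flash: solve Rachford–Rice at each trial T, then check hF = ψ·hV(T) + (1−ψ)·hL(T).
  T = 343.9 K: K = (2.166, 0.722, 0.295), RR gives ψ = 0.061, H_out = 1.587 kJ/mol
  T = 388.4 K: K = (3.716, 1.112, 0.451), RR gives ψ = 0.608, H_out = 21.328 kJ/mol
  T = 366.1 K: K = (2.882, 0.907, 0.369), RR gives ψ = 0.368, H_out = 12.635 kJ/mol
  T = 355.0 K: K = (2.510, 0.812, 0.331), RR gives ψ = 0.231, H_out = 7.637 kJ/mol
  T = 349.4 K: K = (2.333, 0.766, 0.313), RR gives ψ = 0.151, H_out = 4.764 kJ/mol
  T = 352.2 K: K = (2.420, 0.789, 0.322), RR gives ψ = 0.192, H_out = 6.239 kJ/mol
  T = 353.6 K: K = (2.465, 0.801, 0.327), RR gives ψ = 0.212, H_out = 6.947 kJ/mol
Linear interpolation between T = 353.6 (H_out = 6.947) and T = 355.0 (H_out = 7.637) on hF = 7.075 gives T ≈ 353.9 K, at which ψ = 0.22.

T = 353.9 K, V/F = 0.22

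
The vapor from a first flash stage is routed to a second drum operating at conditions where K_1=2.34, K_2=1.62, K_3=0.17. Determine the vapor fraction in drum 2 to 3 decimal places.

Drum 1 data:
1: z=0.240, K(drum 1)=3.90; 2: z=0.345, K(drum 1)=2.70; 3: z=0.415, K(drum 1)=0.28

Drum 1:
Material balance + equilibrium reduce to Σ zᵢ(Kᵢ−1)/(1+ψ₁(Kᵢ−1)) = 0.
g(0) = ΣzᵢKᵢ − 1 = 0.984 and g(1) = 1 − Σzᵢ/Kᵢ = -0.671, so a root lies in (0, 1).
Newton iteration, ψ₁⁰ = 0.35:
  ψ₁ = 0.350: g = 0.3137, g' = -1.274 → ψ₁ = 0.596
  ψ₁ = 0.596: g = 0.0227, g' = -1.177 → ψ₁ = 0.616
  ψ₁ = 0.616: g = -0.0001, g' = -1.192 → ψ₁ = 0.615
Converged at ψ₁ = 0.615.
Drum-1 compositions:
  1: x = 0.086, y = 0.336
  2: x = 0.169, y = 0.455
  3: x = 0.745, y = 0.209
Drum-2 feed = drum-1 vapor: z₂ = (0.3361, 0.4552, 0.2087).
Drum 2:
Material balance + equilibrium reduce to Σ zᵢ(Kᵢ−1)/(1+ψ₂(Kᵢ−1)) = 0.
Feasibility: ΣzᵢKᵢ = 1.559, Σzᵢ/Kᵢ = 1.652 — both > 1, two phases present.
Newton–Raphson from ψ₂ = 0.5:
  ψ₂ = 0.500: g = 0.1891, g' = -0.738 → ψ₂ = 0.756
  ψ₂ = 0.756: g = -0.0491, g' = -1.266 → ψ₂ = 0.717
  ψ₂ = 0.717: g = -0.0030, g' = -1.119 → ψ₂ = 0.715
Converged at ψ₂ = 0.715.
  1: x = 0.172, y = 0.402
  2: x = 0.315, y = 0.511
  3: x = 0.513, y = 0.087

V/F (drum 2) = 0.715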